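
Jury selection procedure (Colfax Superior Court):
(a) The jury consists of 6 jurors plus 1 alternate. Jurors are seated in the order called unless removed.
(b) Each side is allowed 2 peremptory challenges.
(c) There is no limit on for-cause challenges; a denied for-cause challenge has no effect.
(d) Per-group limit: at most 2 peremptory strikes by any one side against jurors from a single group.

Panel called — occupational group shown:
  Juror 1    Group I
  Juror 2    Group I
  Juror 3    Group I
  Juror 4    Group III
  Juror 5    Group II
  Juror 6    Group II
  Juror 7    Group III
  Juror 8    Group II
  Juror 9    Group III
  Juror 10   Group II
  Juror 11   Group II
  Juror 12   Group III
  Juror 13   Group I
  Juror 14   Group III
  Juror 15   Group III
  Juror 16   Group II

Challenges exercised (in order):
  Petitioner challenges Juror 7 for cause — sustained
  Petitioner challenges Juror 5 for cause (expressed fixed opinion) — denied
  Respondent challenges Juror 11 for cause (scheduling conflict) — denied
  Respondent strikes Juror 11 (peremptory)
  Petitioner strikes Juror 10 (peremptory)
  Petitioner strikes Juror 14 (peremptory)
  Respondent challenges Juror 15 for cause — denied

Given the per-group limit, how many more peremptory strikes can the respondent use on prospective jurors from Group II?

1

Respondent peremptories so far: #11 — 1 of 2 used, 1 left overall.
Against Group II: #11 — 1 used; per-group cap 2 leaves 1.
Binding limit: min(1, 1) = 1.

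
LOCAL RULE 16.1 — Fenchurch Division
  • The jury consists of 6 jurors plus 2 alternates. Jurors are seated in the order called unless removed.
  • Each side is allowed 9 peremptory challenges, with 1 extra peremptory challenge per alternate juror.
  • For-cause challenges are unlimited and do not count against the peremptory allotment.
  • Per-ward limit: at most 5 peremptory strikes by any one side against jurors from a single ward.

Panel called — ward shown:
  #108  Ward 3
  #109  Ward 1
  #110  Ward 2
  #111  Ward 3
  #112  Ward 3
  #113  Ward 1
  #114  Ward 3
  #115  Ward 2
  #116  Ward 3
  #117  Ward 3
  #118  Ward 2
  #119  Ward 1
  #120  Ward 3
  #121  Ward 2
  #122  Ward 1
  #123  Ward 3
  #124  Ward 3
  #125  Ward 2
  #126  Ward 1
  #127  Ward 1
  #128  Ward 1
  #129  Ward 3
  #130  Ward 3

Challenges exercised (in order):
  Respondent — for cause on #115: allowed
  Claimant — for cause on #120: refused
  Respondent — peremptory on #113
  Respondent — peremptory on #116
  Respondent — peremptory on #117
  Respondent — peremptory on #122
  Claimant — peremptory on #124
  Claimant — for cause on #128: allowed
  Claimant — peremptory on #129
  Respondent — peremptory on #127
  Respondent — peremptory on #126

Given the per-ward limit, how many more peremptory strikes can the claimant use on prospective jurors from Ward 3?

Claimant peremptories so far: #124, #129 — 2 of 11 used, 9 left overall.
Against Ward 3: #124, #129 — 2 used; per-ward cap 5 leaves 3.
Binding limit: min(9, 3) = 3.

3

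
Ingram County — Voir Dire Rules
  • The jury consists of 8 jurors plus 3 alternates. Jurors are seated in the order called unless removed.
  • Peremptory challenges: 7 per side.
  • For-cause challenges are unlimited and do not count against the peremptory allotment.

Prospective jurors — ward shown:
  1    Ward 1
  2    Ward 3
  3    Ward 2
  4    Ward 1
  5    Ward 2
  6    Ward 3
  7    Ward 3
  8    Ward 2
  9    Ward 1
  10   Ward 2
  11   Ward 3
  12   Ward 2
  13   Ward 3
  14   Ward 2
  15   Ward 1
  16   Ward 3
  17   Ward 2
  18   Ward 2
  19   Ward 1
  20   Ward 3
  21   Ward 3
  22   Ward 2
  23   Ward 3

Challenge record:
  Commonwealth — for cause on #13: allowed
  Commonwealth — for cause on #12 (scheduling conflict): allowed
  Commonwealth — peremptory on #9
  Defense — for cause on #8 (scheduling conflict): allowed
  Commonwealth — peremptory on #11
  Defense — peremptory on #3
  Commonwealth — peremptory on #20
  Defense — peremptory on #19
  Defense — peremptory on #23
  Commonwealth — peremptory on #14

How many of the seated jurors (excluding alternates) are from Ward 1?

3

Removed: #3, #8, #9, #11, #12, #13, #14, #19, #20, #23.
Seated jurors 1–8: #1, #2, #4, #5, #6, #7, #10, #15 (alternates #16, #17, #18 not counted).
Of those, in Ward 1: #1, #4, #15 → 3.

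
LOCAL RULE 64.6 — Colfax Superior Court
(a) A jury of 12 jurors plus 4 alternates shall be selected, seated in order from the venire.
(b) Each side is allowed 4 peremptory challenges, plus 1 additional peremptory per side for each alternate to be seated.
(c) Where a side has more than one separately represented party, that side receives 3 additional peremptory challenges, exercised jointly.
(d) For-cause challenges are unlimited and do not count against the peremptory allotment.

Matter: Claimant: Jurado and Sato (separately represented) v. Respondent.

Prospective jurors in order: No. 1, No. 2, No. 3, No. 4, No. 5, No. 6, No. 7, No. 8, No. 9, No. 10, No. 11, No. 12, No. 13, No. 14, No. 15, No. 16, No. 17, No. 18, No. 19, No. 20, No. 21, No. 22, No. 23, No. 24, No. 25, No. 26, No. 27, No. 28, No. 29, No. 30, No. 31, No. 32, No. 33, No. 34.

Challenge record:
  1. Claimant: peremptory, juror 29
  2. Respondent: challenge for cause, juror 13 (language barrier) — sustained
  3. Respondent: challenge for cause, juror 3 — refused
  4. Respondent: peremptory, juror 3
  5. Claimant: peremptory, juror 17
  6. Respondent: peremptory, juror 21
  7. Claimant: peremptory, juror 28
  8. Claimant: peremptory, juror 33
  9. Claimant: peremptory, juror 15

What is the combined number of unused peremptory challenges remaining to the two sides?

12

Claimant allotment: 4 base + 1 × 4 alternates + 3 multi-party = 11. Respondent allotment: 4 base + 1 × 4 alternates = 8.
Claimant peremptories used: #29, #17, #28, #33, #15 — 5.
Respondent peremptories used: #3, #21 — 2 (for-cause on #13, #3 don't count).
Remaining: (11 − 5) + (8 − 2) = 12.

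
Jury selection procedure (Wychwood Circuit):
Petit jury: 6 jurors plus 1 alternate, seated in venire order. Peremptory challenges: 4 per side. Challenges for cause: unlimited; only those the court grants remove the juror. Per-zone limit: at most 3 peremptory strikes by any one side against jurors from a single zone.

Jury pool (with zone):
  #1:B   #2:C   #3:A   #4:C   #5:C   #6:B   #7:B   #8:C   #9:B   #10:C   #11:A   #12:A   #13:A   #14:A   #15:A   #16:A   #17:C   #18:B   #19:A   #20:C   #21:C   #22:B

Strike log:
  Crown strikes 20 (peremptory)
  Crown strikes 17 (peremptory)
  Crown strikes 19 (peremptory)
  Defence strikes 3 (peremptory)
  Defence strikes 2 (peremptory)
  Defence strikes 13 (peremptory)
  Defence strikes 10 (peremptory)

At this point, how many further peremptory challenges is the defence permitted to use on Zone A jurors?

Defence peremptories so far: #3, #2, #13, #10 — 4 of 4 used, 0 left overall.
Against Zone A: #3, #13 — 2 used; per-zone cap 3 leaves 1.
Binding limit: min(0, 1) = 0.

0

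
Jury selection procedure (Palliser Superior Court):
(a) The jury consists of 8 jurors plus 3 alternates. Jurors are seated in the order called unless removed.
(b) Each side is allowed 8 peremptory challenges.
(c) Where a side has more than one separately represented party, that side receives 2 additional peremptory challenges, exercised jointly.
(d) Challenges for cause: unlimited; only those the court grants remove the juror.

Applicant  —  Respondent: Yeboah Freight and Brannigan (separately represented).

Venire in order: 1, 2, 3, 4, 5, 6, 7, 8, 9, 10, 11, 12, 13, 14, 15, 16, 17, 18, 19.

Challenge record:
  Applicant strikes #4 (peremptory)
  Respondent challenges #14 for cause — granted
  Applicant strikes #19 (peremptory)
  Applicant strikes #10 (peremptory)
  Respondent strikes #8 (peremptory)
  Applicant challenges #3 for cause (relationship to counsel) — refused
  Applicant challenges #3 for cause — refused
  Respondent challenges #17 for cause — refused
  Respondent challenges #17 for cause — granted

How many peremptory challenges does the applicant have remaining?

Applicant allotment: 8.
Applicant peremptories used: #4, #19, #10 — 3 (for-cause on #3, #3 don't count).
Remaining: 8 − 3 = 5.

5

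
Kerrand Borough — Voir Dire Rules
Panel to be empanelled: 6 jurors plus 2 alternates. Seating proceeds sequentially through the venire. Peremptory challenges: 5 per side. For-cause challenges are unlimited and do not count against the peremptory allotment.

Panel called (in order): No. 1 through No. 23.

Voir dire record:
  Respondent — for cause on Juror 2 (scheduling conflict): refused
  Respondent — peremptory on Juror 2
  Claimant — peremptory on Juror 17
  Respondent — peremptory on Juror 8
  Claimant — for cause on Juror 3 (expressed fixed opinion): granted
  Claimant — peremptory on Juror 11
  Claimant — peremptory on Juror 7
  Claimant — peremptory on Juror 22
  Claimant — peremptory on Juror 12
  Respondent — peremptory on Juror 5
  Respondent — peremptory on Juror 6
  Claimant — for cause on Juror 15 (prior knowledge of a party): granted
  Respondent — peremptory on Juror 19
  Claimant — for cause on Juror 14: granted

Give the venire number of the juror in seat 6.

Removed: #2, #3, #5, #6, #7, #8, #11, #12, #14, #15, #17, #19, #22.
Seating in order: seats 1–6 → #1, #4, #9, #10, #13, #16; alternates → #18, #20.
So seat 6 is #16.

16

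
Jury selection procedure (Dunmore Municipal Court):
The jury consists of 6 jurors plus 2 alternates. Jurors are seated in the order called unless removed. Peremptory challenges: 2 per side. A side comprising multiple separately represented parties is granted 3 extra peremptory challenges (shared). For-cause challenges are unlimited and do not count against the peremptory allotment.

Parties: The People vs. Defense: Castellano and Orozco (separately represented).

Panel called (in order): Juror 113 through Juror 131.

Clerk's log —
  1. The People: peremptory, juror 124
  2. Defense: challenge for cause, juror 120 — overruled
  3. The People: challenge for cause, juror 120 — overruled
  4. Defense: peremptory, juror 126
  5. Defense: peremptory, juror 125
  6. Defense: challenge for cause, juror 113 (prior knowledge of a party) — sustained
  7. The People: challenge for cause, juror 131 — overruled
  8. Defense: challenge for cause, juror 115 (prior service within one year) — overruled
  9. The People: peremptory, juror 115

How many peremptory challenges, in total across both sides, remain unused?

3

The People allotment: 2. Defense allotment: 2 base + 3 multi-party = 5.
The People peremptories used: #124, #115 — 2 (for-cause on #120, #131 don't count).
Defense peremptories used: #126, #125 — 2 (for-cause on #120, #113, #115 don't count).
Remaining: (2 − 2) + (5 − 2) = 3.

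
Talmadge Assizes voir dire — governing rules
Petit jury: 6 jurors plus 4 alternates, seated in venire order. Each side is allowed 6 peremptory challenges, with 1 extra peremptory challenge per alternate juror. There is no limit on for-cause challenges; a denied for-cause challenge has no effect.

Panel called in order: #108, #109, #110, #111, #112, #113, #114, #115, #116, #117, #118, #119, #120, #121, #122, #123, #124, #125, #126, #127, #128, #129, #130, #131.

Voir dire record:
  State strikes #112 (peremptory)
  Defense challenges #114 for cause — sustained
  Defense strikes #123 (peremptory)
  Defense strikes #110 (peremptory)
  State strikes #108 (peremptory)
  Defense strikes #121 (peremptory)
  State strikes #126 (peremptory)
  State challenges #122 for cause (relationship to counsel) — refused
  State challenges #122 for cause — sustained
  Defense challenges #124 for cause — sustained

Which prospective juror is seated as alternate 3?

120

Removed: #108, #110, #112, #114, #121, #122, #123, #124, #126.
Filling seats in venire order through position 9: #109, #111, #113, #115, #116, #117, #118, #119, #120.
So alternate 3 is #120.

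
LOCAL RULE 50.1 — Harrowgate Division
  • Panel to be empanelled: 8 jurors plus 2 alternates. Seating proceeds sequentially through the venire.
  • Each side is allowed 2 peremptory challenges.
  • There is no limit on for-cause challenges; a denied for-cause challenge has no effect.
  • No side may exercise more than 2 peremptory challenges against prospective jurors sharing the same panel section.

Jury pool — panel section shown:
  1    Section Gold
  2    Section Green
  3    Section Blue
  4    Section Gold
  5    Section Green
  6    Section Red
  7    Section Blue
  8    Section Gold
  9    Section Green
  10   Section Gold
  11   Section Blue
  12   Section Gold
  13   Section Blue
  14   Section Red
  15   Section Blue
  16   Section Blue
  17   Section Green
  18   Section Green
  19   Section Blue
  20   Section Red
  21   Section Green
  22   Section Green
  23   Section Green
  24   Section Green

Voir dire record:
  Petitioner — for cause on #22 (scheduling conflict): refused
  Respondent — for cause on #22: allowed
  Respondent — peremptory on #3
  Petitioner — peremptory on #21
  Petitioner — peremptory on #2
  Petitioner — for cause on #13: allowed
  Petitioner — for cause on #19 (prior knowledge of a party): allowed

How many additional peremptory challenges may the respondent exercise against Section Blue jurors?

1

Respondent peremptories so far: #3 — 1 of 2 used, 1 left overall.
Against Section Blue: #3 — 1 used; per-section cap 2 leaves 1.
Binding limit: min(1, 1) = 1.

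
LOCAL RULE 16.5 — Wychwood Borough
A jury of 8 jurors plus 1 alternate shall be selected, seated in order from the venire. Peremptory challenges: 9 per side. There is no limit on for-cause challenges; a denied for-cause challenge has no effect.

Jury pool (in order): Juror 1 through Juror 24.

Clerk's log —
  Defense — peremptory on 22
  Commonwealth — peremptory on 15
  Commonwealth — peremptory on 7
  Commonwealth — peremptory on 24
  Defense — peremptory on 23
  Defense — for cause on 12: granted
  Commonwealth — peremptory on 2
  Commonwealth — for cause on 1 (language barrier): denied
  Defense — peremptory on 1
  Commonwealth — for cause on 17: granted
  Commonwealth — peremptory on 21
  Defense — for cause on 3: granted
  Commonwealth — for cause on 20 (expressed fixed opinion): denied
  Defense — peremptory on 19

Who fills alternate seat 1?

14

Removed: #1, #2, #3, #7, #12, #15, #17, #19, #21, #22, #23, #24. (#20 stays — for-cause denied.)
Seating in order: seats 1–8 → #4, #5, #6, #8, #9, #10, #11, #13; alternates → #14.
So alternate 1 is #14.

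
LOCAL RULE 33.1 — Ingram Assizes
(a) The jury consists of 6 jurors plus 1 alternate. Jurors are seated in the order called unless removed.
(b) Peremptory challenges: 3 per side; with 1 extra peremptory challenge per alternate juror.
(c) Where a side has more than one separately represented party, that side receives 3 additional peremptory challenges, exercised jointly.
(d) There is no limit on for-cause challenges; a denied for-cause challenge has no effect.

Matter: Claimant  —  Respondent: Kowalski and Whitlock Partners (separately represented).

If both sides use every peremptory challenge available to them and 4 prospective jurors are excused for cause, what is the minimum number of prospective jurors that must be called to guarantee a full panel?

Seats to fill: 6 + 1 alternates = 7.
Peremptories — Claimant: 3 + 1×1 = 4; Respondent: 3 + 1×1 + 3 = 7; total 11.
For-cause removals: 4.
Minimum venire: 7 + 11 + 4 = 22.

22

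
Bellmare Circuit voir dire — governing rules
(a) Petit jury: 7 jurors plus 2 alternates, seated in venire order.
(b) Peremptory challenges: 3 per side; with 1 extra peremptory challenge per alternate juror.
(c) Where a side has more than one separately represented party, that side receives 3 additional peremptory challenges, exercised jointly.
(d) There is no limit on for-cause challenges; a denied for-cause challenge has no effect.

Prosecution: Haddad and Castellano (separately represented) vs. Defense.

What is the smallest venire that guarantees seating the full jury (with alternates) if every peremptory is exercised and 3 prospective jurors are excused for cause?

Seats to fill: 7 + 2 alternates = 9.
Peremptories — Prosecution: 3 + 1×2 + 3 = 8; Defense: 3 + 1×2 = 5; total 13.
For-cause removals: 3.
Minimum venire: 9 + 13 + 3 = 25.

25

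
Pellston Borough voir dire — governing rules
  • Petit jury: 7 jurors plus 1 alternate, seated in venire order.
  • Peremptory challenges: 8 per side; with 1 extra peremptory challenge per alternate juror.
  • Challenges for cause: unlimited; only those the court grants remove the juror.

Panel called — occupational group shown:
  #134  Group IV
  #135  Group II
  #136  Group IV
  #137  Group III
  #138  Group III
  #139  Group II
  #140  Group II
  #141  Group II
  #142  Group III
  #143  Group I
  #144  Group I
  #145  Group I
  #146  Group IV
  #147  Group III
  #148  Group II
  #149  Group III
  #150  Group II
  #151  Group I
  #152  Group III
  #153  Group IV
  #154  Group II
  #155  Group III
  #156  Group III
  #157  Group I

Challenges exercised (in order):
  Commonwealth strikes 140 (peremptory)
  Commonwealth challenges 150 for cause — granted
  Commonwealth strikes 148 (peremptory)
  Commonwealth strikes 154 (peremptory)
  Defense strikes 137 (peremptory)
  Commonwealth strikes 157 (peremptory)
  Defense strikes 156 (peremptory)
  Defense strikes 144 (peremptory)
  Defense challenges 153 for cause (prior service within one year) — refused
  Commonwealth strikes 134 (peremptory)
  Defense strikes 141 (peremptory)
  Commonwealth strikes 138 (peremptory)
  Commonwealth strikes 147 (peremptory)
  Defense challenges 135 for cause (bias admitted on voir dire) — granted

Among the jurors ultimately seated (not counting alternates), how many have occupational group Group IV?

2

Removed: #134, #135, #137, #138, #140, #141, #144, #147, #148, #150, #154, #156, #157.
Seated jurors 1–7: #136, #139, #142, #143, #145, #146, #149 (alternates #151 not counted).
Of those, in Group IV: #136, #146 → 2.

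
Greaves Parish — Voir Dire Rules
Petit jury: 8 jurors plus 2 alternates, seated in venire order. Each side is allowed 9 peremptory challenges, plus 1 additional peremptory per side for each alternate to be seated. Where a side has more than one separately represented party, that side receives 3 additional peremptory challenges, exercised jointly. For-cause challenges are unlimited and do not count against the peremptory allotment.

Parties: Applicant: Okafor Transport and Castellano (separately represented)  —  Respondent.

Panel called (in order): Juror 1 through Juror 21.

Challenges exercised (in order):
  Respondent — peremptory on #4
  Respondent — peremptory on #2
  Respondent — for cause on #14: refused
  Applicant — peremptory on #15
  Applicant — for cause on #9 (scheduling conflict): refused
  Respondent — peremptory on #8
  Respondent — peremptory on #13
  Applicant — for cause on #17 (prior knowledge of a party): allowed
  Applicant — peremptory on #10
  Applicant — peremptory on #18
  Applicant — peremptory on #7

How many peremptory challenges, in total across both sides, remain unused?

17

Applicant allotment: 9 base + 1 × 2 alternates + 3 multi-party = 14. Respondent allotment: 9 base + 1 × 2 alternates = 11.
Applicant peremptories used: #15, #10, #18, #7 — 4 (for-cause on #9, #17 don't count).
Respondent peremptories used: #4, #2, #8, #13 — 4 (the for-cause on #14 doesn't count).
Remaining: (14 − 4) + (11 − 4) = 17.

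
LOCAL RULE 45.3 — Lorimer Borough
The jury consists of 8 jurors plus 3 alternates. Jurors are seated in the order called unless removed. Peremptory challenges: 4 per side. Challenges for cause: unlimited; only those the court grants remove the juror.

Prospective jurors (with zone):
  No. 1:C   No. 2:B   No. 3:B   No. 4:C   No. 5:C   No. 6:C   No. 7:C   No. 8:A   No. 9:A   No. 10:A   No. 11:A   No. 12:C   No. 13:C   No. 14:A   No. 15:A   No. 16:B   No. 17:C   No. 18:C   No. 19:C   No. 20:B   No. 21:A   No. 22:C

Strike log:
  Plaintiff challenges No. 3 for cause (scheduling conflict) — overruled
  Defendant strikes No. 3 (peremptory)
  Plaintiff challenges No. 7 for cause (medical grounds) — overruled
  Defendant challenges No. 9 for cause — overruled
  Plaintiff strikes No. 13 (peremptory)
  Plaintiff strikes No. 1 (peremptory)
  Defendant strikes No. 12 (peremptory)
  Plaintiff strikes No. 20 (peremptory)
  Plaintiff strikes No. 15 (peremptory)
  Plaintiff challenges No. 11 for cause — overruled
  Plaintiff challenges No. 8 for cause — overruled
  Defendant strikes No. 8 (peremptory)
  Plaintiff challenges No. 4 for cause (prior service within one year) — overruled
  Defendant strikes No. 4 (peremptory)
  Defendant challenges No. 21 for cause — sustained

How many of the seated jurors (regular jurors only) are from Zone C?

3

Removed: #1, #3, #4, #8, #12, #13, #15, #20, #21.
Seated jurors 1–8: #2, #5, #6, #7, #9, #10, #11, #14 (alternates #16, #17, #18 not counted).
Of those, in Zone C: #5, #6, #7 → 3.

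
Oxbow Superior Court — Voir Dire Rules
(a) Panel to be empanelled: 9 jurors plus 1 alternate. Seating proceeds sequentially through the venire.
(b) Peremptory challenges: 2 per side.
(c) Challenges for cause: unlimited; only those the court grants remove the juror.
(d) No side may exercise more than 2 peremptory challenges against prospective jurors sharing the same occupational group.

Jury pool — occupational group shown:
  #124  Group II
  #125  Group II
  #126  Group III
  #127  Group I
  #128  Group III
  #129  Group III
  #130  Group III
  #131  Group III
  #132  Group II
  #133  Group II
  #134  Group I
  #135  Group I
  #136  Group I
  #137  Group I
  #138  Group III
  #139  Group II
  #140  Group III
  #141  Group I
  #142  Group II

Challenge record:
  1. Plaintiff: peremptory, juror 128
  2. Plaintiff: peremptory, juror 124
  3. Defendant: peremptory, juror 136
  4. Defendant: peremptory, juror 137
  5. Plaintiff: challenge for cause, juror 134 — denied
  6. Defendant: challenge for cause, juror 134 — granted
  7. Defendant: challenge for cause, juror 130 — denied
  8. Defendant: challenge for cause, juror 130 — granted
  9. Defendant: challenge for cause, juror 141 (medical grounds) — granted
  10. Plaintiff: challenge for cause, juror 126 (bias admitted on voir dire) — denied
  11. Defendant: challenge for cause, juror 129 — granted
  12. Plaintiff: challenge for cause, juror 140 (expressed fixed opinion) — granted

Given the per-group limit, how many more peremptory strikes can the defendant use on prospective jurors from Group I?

Defendant peremptories so far: #136, #137 — 2 of 2 used, 0 left overall.
Against Group I: #136, #137 — 2 used; per-group cap 2 leaves 0.
Binding limit: min(0, 0) = 0.

0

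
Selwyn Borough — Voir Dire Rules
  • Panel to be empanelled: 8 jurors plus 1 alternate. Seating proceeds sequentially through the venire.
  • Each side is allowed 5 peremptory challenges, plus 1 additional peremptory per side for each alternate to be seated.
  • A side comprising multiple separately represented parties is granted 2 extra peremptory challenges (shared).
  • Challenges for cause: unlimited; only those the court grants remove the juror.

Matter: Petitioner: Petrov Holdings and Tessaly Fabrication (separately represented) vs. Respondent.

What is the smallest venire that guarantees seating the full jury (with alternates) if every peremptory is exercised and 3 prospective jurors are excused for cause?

Seats to fill: 8 + 1 alternates = 9.
Peremptories — Petitioner: 5 + 1×1 + 2 = 8; Respondent: 5 + 1×1 = 6; total 14.
For-cause removals: 3.
Minimum venire: 9 + 14 + 3 = 26.

26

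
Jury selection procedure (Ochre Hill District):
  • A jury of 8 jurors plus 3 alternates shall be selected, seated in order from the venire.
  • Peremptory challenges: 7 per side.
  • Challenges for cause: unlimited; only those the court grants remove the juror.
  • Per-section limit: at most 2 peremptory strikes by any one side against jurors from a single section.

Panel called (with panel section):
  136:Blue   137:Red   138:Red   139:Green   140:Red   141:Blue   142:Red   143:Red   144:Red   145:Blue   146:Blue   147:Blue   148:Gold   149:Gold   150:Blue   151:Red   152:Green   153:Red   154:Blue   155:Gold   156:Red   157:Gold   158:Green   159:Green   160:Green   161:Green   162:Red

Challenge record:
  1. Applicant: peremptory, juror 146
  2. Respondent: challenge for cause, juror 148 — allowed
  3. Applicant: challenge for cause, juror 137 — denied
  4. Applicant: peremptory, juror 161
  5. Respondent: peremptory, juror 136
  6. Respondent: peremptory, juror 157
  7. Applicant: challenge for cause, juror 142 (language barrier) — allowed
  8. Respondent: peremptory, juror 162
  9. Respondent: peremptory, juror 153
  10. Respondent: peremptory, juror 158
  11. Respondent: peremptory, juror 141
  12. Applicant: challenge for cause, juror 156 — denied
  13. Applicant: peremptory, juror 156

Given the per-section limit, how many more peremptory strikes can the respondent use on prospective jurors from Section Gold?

Respondent peremptories so far: #136, #157, #162, #153, #158, #141 — 6 of 7 used, 1 left overall.
Against Section Gold: #157 — 1 used; per-section cap 2 leaves 1.
Binding limit: min(1, 1) = 1.

1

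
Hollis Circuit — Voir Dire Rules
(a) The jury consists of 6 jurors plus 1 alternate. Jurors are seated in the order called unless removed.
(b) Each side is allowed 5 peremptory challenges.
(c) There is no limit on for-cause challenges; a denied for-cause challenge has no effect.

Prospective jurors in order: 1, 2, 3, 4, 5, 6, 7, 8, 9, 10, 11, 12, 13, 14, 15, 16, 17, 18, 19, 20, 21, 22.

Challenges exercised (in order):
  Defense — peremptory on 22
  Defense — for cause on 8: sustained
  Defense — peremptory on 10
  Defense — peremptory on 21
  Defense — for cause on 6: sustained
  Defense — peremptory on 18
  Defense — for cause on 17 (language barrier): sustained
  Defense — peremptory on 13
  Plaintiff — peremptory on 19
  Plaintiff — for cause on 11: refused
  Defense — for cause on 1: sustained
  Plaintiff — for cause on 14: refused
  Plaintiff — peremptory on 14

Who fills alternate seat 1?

11

Removed: #1, #6, #8, #10, #13, #14, #17, #18, #19, #21, #22. (#11 stays — for-cause denied.)
Filling seats in venire order through position 7: #2, #3, #4, #5, #7, #9, #11.
So alternate 1 is #11.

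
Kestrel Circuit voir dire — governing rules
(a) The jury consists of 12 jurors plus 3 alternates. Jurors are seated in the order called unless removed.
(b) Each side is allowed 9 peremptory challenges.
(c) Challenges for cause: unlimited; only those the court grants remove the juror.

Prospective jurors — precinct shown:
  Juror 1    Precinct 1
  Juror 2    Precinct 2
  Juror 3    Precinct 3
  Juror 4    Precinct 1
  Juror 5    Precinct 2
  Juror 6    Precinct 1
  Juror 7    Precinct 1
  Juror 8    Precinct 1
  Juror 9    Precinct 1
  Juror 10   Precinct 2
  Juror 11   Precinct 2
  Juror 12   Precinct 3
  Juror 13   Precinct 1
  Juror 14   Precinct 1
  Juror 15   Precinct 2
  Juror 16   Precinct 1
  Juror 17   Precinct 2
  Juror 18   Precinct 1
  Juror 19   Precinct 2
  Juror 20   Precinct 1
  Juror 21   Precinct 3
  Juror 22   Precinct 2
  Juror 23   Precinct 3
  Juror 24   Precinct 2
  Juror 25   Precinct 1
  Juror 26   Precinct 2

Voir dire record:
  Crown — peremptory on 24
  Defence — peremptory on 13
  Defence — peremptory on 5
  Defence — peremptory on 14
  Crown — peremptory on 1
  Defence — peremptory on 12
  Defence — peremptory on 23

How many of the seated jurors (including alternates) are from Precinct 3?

1

Removed: #1, #5, #12, #13, #14, #23, #24.
Seated (15 incl. alternates): #2, #3, #4, #6, #7, #8, #9, #10, #11, #15, #16, #17, #18, #19, #20.
Of those, in Precinct 3: #3 → 1.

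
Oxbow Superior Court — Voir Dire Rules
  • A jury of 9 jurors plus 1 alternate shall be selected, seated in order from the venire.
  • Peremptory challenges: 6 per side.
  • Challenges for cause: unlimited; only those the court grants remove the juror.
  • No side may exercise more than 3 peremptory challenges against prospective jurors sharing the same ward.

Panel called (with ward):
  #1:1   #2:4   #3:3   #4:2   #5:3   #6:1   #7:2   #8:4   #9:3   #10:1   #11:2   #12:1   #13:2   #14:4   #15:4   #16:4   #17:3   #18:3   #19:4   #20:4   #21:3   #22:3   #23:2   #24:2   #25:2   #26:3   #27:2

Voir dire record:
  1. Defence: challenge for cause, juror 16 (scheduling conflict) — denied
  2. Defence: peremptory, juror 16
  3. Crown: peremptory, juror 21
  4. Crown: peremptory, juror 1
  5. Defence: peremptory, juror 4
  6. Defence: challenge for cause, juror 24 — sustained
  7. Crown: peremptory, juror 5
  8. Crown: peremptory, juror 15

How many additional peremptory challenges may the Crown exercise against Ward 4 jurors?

2

Crown peremptories so far: #21, #1, #5, #15 — 4 of 6 used, 2 left overall.
Against Ward 4: #15 — 1 used; per-ward cap 3 leaves 2.
Binding limit: min(2, 2) = 2.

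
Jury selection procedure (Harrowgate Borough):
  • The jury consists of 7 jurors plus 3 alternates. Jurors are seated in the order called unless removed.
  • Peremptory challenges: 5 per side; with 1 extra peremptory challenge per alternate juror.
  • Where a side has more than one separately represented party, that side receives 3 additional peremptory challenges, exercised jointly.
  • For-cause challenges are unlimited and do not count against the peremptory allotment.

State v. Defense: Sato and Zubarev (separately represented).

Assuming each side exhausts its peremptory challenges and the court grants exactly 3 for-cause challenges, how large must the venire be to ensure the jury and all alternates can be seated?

32

Seats to fill: 7 + 3 alternates = 10.
Peremptories — State: 5 + 1×3 = 8; Defense: 5 + 1×3 + 3 = 11; total 19.
For-cause removals: 3.
Minimum venire: 10 + 19 + 3 = 32.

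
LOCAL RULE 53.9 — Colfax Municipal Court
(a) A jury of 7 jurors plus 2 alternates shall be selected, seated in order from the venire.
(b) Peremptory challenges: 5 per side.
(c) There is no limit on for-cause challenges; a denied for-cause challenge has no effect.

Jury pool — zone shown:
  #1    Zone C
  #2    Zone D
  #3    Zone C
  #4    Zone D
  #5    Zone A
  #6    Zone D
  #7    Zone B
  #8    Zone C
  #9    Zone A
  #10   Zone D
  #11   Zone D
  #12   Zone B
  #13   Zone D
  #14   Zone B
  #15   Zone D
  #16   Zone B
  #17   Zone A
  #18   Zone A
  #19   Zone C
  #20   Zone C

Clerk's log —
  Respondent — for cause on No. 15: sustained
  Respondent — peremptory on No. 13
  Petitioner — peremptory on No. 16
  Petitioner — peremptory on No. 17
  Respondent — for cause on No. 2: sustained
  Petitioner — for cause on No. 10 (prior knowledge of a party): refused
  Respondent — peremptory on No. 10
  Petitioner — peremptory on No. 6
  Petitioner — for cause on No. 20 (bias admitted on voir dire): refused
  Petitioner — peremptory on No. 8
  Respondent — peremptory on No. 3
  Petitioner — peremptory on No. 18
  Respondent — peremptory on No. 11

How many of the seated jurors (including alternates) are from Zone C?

3

Removed: #2, #3, #6, #8, #10, #11, #13, #15, #16, #17, #18.
Seated (9 incl. alternates): #1, #4, #5, #7, #9, #12, #14, #19, #20.
Of those, in Zone C: #1, #19, #20 → 3.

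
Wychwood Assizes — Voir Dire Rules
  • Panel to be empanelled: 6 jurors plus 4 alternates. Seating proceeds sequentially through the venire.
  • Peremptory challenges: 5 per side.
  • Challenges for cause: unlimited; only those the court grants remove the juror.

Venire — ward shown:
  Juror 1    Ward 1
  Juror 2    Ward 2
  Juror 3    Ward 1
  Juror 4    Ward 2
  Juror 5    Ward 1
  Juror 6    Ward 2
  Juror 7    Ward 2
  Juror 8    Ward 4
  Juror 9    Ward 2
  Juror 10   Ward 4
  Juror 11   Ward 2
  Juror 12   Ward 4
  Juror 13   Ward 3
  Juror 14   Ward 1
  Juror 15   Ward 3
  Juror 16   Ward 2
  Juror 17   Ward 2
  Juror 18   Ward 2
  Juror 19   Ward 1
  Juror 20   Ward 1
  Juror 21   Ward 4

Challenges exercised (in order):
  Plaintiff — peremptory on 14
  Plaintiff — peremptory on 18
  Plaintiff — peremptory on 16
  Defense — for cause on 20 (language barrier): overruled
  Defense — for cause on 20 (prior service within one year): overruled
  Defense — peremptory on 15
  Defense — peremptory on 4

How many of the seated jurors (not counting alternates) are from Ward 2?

Removed: #4, #14, #15, #16, #18.
Seated jurors 1–6: #1, #2, #3, #5, #6, #7 (alternates #8, #9, #10, #11 not counted).
Of those, in Ward 2: #2, #6, #7 → 3.

3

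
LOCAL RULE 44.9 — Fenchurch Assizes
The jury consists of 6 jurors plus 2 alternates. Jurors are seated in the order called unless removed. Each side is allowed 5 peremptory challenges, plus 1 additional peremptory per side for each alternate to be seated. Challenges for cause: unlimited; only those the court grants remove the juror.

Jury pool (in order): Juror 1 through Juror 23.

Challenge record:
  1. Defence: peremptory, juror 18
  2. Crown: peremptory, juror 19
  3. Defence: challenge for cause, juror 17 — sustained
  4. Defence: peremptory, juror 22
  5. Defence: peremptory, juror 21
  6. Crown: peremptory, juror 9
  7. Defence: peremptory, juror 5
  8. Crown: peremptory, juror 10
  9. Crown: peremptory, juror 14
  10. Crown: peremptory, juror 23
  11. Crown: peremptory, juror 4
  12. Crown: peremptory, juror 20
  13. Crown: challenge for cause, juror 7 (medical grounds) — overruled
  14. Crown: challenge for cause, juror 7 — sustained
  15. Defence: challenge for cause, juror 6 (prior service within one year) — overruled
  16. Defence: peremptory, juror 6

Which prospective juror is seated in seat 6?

Removed: #4, #5, #6, #7, #9, #10, #14, #17, #18, #19, #20, #21, #22, #23.
Seating in order: seats 1–6 → #1, #2, #3, #8, #11, #12; alternates → #13, #15.
So seat 6 is #12.

12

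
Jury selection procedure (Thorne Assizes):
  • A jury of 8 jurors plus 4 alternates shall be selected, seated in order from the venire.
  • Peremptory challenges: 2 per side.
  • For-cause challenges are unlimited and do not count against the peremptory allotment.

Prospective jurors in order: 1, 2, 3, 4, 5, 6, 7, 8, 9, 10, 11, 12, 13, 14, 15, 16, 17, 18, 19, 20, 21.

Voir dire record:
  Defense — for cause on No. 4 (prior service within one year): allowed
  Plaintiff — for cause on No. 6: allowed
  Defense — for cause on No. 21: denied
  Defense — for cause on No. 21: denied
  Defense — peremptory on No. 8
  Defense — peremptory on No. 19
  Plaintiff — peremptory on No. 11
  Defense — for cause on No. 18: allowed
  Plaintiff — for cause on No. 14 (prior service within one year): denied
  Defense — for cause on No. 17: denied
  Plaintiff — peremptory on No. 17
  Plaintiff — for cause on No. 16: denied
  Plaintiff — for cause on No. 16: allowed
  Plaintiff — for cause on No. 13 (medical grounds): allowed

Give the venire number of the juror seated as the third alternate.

20

Removed: #4, #6, #8, #11, #13, #16, #17, #18, #19. (#14, #21 stay — for-cause denied.)
Seating in order: seats 1–8 → #1, #2, #3, #5, #7, #9, #10, #12; alternates → #14, #15, #20, #21.
So alternate 3 is #20.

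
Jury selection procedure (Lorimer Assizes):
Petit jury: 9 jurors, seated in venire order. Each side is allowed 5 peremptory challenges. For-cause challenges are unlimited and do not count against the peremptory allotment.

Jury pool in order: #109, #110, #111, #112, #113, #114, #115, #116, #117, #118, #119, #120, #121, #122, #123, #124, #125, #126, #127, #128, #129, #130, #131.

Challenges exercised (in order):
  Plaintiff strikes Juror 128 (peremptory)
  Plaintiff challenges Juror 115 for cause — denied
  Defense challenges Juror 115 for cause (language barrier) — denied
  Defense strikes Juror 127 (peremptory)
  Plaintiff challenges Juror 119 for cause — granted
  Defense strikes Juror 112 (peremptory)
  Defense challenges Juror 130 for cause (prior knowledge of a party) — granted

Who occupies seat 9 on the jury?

Removed: #112, #119, #127, #128, #130. (#115 stays — for-cause denied.)
Filling seats in venire order through position 9: #109, #110, #111, #113, #114, #115, #116, #117, #118.
So seat 9 is #118.

118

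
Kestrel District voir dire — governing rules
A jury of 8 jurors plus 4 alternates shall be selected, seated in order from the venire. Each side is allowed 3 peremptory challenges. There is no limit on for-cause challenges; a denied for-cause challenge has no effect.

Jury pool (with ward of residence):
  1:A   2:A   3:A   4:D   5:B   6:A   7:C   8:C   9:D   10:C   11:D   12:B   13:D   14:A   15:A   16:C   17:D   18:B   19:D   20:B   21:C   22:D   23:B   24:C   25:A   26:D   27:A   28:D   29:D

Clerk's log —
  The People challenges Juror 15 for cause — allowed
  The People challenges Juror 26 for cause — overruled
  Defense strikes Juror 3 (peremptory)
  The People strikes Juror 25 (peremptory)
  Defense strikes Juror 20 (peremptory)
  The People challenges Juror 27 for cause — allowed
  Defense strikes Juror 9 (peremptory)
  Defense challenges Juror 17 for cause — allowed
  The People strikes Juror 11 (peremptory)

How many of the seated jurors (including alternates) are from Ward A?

Removed: #3, #9, #11, #15, #17, #20, #25, #27.
Seated (12 incl. alternates): #1, #2, #4, #5, #6, #7, #8, #10, #12, #13, #14, #16.
Of those, in Ward A: #1, #2, #6, #14 → 4.

4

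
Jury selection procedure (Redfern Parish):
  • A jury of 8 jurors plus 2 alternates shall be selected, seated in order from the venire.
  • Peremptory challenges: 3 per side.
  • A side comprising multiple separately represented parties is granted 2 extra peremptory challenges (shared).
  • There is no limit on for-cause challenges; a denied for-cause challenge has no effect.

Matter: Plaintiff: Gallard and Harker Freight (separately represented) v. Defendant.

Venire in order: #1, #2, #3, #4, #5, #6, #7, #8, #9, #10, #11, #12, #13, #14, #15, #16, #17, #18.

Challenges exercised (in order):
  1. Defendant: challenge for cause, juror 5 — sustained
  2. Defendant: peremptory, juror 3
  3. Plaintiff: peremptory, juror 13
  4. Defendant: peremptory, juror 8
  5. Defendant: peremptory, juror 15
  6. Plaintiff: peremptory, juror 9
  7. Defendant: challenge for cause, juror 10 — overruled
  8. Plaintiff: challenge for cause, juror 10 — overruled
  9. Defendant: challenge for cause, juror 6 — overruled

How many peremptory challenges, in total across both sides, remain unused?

3

Plaintiff allotment: 3 base + 2 multi-party = 5. Defendant allotment: 3.
Plaintiff peremptories used: #13, #9 — 2 (the for-cause on #10 doesn't count).
Defendant peremptories used: #3, #8, #15 — 3 (for-cause on #5, #10, #6 don't count).
Remaining: (5 − 2) + (3 − 3) = 3.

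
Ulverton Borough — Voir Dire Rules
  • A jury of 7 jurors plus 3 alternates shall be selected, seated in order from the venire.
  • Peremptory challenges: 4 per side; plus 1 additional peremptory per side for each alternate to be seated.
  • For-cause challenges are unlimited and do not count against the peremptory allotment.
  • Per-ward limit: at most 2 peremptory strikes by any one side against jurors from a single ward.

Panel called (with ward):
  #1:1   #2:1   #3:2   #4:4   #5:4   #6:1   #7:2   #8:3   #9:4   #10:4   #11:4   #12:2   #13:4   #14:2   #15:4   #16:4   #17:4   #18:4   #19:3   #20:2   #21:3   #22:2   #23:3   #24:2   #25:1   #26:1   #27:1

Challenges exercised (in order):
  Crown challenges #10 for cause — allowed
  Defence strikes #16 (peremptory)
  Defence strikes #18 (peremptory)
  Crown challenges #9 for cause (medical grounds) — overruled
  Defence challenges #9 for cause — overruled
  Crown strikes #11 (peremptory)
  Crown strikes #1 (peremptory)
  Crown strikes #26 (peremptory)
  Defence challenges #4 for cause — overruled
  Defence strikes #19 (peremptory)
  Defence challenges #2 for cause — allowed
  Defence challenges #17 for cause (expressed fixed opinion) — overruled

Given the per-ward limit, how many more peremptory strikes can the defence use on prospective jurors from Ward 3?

Defence peremptories so far: #16, #18, #19 — 3 of 7 used, 4 left overall.
Against Ward 3: #19 — 1 used; per-ward cap 2 leaves 1.
Binding limit: min(4, 1) = 1.

1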